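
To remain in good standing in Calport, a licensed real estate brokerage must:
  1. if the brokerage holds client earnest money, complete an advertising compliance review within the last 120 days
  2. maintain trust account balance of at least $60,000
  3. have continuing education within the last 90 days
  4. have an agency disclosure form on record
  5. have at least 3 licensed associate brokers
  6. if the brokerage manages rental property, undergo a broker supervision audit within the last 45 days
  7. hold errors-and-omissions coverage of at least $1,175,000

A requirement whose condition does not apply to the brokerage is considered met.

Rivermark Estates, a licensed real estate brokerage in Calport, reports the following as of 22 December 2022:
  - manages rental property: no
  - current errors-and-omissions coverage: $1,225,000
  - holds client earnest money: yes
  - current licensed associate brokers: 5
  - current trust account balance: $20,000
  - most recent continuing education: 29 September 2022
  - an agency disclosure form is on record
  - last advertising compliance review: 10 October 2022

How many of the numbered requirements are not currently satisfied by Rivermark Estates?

1. condition 'holds client earnest money' holds; advertising compliance review 73 days ago vs limit 120 → met
2. trust account balance $20,000 < $60,000 → not met
3. continuing education 84 days ago vs limit 90 → met
4. agency disclosure form present → met
5. licensed associate brokers 5 ≥ 3 → met
6. condition 'manages rental property' does not hold → requirement n/a → met
7. errors-and-omissions coverage $1,225,000 ≥ $1,175,000 → met
Not met: 1 of 7

1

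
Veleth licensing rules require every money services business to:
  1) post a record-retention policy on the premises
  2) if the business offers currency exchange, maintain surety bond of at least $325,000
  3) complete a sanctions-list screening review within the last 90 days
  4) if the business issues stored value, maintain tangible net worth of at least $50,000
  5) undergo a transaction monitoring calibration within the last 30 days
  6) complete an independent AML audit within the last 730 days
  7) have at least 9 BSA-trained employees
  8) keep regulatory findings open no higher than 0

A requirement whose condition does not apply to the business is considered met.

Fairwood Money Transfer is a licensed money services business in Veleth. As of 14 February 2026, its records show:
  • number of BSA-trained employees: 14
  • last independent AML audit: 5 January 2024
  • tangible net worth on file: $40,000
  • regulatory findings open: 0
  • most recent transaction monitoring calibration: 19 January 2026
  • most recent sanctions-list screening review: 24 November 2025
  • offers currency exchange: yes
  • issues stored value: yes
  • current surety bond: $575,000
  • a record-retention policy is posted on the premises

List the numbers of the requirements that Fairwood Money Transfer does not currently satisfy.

4, 6

1. record-retention policy present → met
2. condition 'offers currency exchange' holds; surety bond $575,000 ≥ $325,000 → met
3. sanctions-list screening review 82 days ago vs limit 90 → met
4. condition 'issues stored value' holds; tangible net worth $40,000 < $50,000 → not met
5. transaction monitoring calibration 26 days ago vs limit 30 → met
6. independent AML audit 771 days ago vs limit 730 → not met
7. BSA-trained employees 14 ≥ 9 → met
8. regulatory findings open 0 ≤ 0 → met
Not met: 4, 6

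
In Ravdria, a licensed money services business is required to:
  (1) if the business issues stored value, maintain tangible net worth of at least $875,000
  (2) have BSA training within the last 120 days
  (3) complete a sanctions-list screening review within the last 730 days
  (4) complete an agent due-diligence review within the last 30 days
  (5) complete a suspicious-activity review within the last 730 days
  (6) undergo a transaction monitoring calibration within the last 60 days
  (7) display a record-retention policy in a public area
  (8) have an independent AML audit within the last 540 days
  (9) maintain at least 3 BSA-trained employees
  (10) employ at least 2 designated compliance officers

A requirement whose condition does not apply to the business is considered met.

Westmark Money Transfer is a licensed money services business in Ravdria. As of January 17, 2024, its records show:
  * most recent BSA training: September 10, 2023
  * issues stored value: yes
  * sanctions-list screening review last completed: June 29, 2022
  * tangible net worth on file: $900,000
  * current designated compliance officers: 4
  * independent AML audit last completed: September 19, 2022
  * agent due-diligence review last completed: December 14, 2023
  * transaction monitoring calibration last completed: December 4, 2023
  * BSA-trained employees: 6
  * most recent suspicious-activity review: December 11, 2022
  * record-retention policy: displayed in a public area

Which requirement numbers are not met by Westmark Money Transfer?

1. condition 'issues stored value' holds; tangible net worth $900,000 ≥ $875,000 → met
2. BSA training 129 days ago vs limit 120 → not met
3. sanctions-list screening review 567 days ago vs limit 730 → met
4. agent due-diligence review 34 days ago vs limit 30 → not met
5. suspicious-activity review 402 days ago vs limit 730 → met
6. transaction monitoring calibration 44 days ago vs limit 60 → met
7. record-retention policy present → met
8. independent AML audit 485 days ago vs limit 540 → met
9. BSA-trained employees 6 ≥ 3 → met
10. designated compliance officers 4 ≥ 2 → met
Not met: 2, 4

2, 4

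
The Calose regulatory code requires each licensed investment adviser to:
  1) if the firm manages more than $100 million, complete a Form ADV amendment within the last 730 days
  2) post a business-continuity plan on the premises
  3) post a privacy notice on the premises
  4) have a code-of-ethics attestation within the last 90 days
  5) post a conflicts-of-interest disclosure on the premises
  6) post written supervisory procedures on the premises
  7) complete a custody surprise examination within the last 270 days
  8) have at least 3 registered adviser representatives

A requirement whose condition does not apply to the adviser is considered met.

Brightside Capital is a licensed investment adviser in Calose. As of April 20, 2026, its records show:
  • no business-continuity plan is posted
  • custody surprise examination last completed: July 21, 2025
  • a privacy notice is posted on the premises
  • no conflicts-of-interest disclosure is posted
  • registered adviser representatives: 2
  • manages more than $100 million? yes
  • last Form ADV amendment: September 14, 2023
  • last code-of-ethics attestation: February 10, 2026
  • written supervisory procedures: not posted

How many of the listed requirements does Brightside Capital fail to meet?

1. condition 'manages more than $100 million' holds; Form ADV amendment 949 days ago vs limit 730 → not met
2. business-continuity plan absent → not met
3. privacy notice present → met
4. code-of-ethics attestation 69 days ago vs limit 90 → met
5. conflicts-of-interest disclosure absent → not met
6. written supervisory procedures absent → not met
7. custody surprise examination 273 days ago vs limit 270 → not met
8. registered adviser representatives 2 < 3 → not met
Not met: 6 of 8

6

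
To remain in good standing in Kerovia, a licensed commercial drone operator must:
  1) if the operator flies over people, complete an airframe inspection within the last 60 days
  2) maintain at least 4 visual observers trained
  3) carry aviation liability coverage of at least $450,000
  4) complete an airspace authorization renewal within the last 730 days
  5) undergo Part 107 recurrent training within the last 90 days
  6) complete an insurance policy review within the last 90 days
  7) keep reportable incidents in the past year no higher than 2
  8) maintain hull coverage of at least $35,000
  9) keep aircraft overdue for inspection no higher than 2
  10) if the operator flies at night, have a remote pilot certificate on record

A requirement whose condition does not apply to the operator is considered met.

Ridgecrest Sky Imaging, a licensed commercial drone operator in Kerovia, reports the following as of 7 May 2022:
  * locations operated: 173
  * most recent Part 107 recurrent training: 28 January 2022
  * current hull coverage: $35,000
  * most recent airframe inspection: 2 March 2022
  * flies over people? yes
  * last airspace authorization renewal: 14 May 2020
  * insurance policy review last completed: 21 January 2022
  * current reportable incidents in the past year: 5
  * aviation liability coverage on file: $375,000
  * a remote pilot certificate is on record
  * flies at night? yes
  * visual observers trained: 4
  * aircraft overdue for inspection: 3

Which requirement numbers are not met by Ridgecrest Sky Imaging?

1, 3, 5, 6, 7, 9

1. condition 'flies over people' holds; airframe inspection 66 days ago vs limit 60 → not met
2. visual observers trained 4 ≥ 4 → met
3. aviation liability coverage $375,000 < $450,000 → not met
4. airspace authorization renewal 723 days ago vs limit 730 → met
5. Part 107 recurrent training 99 days ago vs limit 90 → not met
6. insurance policy review 106 days ago vs limit 90 → not met
7. reportable incidents in the past year 5 > 2 → not met
8. hull coverage $35,000 ≥ $35,000 → met
9. aircraft overdue for inspection 3 > 2 → not met
10. condition 'flies at night' holds; remote pilot certificate present → met
Not met: 1, 3, 5, 6, 7, 9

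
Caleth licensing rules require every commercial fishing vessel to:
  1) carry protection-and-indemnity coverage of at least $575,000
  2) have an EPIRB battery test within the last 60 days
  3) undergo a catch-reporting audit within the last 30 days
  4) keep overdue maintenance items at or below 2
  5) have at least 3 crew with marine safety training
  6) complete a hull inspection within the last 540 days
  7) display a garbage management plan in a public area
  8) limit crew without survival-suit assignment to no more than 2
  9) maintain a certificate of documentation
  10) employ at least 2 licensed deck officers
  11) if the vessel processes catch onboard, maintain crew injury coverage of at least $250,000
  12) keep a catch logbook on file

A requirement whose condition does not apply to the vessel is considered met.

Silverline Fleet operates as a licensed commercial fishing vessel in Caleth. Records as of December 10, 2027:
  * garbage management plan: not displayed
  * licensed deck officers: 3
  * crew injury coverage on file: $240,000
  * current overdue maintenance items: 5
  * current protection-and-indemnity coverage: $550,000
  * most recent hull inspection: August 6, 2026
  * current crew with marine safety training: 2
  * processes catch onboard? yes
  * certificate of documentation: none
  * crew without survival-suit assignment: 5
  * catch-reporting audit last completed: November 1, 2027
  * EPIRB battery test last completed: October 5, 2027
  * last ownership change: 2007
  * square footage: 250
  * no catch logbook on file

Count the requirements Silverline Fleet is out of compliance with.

10

1. protection-and-indemnity coverage $550,000 < $575,000 → not met
2. EPIRB battery test 66 days ago vs limit 60 → not met
3. catch-reporting audit 39 days ago vs limit 30 → not met
4. overdue maintenance items 5 > 2 → not met
5. crew with marine safety training 2 < 3 → not met
6. hull inspection 491 days ago vs limit 540 → met
7. garbage management plan absent → not met
8. crew without survival-suit assignment 5 > 2 → not met
9. certificate of documentation absent → not met
10. licensed deck officers 3 ≥ 2 → met
11. condition 'processes catch onboard' holds; crew injury coverage $240,000 < $250,000 → not met
12. catch logbook absent → not met
Not met: 10 of 12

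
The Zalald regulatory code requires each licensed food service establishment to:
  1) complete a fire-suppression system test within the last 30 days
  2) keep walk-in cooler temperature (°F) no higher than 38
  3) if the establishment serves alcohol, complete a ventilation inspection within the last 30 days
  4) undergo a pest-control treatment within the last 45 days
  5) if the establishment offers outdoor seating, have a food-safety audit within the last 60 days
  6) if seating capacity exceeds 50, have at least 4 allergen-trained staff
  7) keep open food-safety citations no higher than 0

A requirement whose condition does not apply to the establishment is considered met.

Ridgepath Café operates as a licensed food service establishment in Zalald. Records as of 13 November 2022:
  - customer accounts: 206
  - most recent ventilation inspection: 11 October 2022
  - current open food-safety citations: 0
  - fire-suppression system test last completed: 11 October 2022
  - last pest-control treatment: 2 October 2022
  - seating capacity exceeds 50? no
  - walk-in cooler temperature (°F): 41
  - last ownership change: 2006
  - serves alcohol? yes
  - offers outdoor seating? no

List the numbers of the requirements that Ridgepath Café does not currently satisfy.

1, 2, 3

1. fire-suppression system test 33 days ago vs limit 30 → not met
2. walk-in cooler temperature (°F) 41 > 38 → not met
3. condition 'serves alcohol' holds; ventilation inspection 33 days ago vs limit 30 → not met
4. pest-control treatment 42 days ago vs limit 45 → met
5. condition 'offers outdoor seating' does not hold → requirement n/a → met
6. condition 'seating capacity exceeds 50' does not hold → requirement n/a → met
7. open food-safety citations 0 ≤ 0 → met
Not met: 1, 2, 3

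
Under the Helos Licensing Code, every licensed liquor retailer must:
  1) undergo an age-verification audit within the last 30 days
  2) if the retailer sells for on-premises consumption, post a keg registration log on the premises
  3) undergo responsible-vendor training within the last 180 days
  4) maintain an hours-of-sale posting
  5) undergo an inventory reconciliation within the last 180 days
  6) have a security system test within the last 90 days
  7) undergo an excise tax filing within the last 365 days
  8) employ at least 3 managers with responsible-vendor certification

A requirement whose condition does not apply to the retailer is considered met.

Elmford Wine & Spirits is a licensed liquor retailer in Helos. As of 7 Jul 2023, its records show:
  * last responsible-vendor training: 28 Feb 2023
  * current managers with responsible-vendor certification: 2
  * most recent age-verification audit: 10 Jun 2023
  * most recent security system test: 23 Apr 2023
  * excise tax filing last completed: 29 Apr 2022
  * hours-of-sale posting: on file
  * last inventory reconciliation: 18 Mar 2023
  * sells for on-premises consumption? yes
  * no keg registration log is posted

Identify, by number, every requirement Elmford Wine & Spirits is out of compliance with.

2, 7, 8

1. age-verification audit 27 days ago vs limit 30 → met
2. condition 'sells for on-premises consumption' holds; keg registration log absent → not met
3. responsible-vendor training 129 days ago vs limit 180 → met
4. hours-of-sale posting present → met
5. inventory reconciliation 111 days ago vs limit 180 → met
6. security system test 75 days ago vs limit 90 → met
7. excise tax filing 434 days ago vs limit 365 → not met
8. managers with responsible-vendor certification 2 < 3 → not met
Not met: 2, 7, 8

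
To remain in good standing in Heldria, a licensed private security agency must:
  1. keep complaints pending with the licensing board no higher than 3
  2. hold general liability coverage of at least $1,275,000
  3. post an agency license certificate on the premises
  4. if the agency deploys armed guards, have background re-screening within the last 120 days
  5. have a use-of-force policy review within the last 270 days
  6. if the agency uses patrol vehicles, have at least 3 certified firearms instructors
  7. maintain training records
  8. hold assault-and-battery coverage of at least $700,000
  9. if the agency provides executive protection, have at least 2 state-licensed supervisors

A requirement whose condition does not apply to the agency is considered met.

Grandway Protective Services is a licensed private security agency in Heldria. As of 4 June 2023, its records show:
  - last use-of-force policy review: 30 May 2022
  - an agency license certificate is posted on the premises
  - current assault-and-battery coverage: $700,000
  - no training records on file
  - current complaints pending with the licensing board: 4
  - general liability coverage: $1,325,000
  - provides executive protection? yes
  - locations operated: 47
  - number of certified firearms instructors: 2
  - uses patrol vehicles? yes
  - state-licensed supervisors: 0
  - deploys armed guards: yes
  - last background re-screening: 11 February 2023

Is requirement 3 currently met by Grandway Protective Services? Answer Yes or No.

Yes

3. agency license certificate present → met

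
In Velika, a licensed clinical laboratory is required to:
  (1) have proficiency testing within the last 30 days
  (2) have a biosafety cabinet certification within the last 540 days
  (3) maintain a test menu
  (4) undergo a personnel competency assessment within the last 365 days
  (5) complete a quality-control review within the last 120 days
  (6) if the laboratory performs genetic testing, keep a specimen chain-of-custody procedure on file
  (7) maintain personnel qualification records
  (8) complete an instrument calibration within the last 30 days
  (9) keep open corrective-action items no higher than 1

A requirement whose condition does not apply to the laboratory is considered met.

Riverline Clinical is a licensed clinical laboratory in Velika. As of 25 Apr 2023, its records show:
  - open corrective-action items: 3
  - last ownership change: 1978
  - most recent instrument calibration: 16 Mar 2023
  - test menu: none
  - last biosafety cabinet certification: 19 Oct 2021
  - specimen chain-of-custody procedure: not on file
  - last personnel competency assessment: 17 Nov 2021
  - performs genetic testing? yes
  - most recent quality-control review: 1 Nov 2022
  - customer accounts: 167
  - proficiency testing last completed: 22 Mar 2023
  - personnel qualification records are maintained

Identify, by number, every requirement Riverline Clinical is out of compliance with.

1, 2, 3, 4, 5, 6, 8, 9

1. proficiency testing 34 days ago vs limit 30 → not met
2. biosafety cabinet certification 553 days ago vs limit 540 → not met
3. test menu absent → not met
4. personnel competency assessment 524 days ago vs limit 365 → not met
5. quality-control review 175 days ago vs limit 120 → not met
6. condition 'performs genetic testing' holds; specimen chain-of-custody procedure absent → not met
7. personnel qualification records present → met
8. instrument calibration 40 days ago vs limit 30 → not met
9. open corrective-action items 3 > 1 → not met
Not met: 1, 2, 3, 4, 5, 6, 8, 9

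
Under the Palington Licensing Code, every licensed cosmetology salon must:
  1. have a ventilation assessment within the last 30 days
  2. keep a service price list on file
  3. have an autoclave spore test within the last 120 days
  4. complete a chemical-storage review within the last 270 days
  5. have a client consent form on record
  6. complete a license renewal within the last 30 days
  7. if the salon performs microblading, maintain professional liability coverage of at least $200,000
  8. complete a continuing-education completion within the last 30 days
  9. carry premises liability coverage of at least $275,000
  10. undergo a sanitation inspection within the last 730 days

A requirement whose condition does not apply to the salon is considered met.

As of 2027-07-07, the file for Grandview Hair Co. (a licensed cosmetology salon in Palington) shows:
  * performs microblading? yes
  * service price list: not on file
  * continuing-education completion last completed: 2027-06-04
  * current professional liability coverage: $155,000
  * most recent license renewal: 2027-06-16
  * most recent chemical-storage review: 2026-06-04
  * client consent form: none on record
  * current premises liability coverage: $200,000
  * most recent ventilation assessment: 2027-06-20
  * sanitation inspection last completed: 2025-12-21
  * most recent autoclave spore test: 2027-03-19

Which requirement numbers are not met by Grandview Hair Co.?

2, 4, 5, 7, 8, 9

1. ventilation assessment 17 days ago vs limit 30 → met
2. service price list absent → not met
3. autoclave spore test 110 days ago vs limit 120 → met
4. chemical-storage review 398 days ago vs limit 270 → not met
5. client consent form absent → not met
6. license renewal 21 days ago vs limit 30 → met
7. condition 'performs microblading' holds; professional liability coverage $155,000 < $200,000 → not met
8. continuing-education completion 33 days ago vs limit 30 → not met
9. premises liability coverage $200,000 < $275,000 → not met
10. sanitation inspection 563 days ago vs limit 730 → met
Not met: 2, 4, 5, 7, 8, 9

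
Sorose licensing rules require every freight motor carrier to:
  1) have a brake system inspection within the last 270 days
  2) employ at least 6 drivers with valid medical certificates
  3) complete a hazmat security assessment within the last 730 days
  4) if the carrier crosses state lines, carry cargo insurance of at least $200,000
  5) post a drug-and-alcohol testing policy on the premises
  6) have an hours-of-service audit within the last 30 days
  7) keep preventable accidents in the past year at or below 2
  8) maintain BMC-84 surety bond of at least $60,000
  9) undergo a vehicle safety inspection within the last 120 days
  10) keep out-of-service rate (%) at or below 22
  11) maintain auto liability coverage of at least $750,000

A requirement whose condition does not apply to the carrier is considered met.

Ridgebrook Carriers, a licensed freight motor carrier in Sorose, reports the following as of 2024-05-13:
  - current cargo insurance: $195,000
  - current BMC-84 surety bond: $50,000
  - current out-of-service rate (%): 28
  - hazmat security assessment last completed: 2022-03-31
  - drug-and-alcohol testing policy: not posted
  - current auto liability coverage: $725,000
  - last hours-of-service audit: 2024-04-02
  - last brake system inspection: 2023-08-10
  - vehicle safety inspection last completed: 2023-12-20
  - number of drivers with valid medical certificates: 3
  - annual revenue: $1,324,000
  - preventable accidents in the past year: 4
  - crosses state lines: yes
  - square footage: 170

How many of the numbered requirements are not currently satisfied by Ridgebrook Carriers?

1. brake system inspection 277 days ago vs limit 270 → not met
2. drivers with valid medical certificates 3 < 6 → not met
3. hazmat security assessment 774 days ago vs limit 730 → not met
4. condition 'crosses state lines' holds; cargo insurance $195,000 < $200,000 → not met
5. drug-and-alcohol testing policy absent → not met
6. hours-of-service audit 41 days ago vs limit 30 → not met
7. preventable accidents in the past year 4 > 2 → not met
8. BMC-84 surety bond $50,000 < $60,000 → not met
9. vehicle safety inspection 145 days ago vs limit 120 → not met
10. out-of-service rate (%) 28 > 22 → not met
11. auto liability coverage $725,000 < $750,000 → not met
Not met: 11 of 11

11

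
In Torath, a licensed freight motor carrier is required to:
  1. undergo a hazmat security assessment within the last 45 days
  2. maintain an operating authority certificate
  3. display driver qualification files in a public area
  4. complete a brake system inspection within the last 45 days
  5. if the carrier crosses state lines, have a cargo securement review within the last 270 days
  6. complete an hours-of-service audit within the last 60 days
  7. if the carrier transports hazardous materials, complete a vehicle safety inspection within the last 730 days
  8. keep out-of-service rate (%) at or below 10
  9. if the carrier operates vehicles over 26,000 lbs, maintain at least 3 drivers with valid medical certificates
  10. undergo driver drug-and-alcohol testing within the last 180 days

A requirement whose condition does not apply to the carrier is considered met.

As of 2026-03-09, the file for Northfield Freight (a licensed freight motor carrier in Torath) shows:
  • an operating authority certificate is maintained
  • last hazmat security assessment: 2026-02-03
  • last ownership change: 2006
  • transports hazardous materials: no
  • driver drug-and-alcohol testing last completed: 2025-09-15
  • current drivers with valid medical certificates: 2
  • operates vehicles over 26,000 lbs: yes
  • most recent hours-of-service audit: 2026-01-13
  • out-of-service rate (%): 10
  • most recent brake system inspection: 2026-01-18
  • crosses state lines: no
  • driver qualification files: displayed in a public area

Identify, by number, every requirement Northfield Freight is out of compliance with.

4, 9

1. hazmat security assessment 34 days ago vs limit 45 → met
2. operating authority certificate present → met
3. driver qualification files present → met
4. brake system inspection 50 days ago vs limit 45 → not met
5. condition 'crosses state lines' does not hold → requirement n/a → met
6. hours-of-service audit 55 days ago vs limit 60 → met
7. condition 'transports hazardous materials' does not hold → requirement n/a → met
8. out-of-service rate (%) 10 ≤ 10 → met
9. condition 'operates vehicles over 26,000 lbs' holds; drivers with valid medical certificates 2 < 3 → not met
10. driver drug-and-alcohol testing 175 days ago vs limit 180 → met
Not met: 4, 9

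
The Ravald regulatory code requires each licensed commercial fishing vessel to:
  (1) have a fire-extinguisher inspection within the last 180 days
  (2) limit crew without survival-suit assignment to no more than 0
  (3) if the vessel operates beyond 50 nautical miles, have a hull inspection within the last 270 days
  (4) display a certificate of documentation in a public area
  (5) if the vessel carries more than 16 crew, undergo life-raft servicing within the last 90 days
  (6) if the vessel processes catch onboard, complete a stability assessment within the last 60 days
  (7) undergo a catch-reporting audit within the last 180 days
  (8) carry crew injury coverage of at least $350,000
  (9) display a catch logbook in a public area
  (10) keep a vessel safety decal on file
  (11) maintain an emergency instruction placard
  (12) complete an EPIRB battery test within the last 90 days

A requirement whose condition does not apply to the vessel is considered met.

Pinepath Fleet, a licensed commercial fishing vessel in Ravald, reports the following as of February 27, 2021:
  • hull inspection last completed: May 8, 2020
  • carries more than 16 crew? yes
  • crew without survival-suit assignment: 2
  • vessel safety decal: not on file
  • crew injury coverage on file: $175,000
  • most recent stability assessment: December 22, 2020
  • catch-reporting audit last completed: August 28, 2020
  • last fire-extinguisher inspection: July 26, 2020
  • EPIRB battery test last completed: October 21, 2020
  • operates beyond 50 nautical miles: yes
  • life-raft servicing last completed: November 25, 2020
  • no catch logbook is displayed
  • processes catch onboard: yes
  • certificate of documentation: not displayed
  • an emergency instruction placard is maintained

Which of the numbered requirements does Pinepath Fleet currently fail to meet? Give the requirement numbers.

1, 2, 3, 4, 5, 6, 7, 8, 9, 10, 12

1. fire-extinguisher inspection 216 days ago vs limit 180 → not met
2. crew without survival-suit assignment 2 > 0 → not met
3. condition 'operates beyond 50 nautical miles' holds; hull inspection 295 days ago vs limit 270 → not met
4. certificate of documentation absent → not met
5. condition 'carries more than 16 crew' holds; life-raft servicing 94 days ago vs limit 90 → not met
6. condition 'processes catch onboard' holds; stability assessment 67 days ago vs limit 60 → not met
7. catch-reporting audit 183 days ago vs limit 180 → not met
8. crew injury coverage $175,000 < $350,000 → not met
9. catch logbook absent → not met
10. vessel safety decal absent → not met
11. emergency instruction placard present → met
12. EPIRB battery test 129 days ago vs limit 90 → not met
Not met: 1, 2, 3, 4, 5, 6, 7, 8, 9, 10, 12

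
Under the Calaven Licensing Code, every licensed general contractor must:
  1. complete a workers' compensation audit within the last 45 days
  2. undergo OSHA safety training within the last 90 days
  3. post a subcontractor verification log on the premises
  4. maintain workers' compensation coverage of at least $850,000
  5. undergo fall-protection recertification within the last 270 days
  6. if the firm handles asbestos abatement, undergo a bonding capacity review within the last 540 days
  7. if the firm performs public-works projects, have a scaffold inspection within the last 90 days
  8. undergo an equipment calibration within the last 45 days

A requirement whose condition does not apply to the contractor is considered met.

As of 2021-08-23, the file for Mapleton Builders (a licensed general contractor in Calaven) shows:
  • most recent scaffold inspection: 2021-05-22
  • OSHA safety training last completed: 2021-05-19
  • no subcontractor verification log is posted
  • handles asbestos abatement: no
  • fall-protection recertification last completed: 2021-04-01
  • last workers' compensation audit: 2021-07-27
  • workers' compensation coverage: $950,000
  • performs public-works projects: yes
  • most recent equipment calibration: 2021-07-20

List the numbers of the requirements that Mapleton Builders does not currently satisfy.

1. workers' compensation audit 27 days ago vs limit 45 → met
2. OSHA safety training 96 days ago vs limit 90 → not met
3. subcontractor verification log absent → not met
4. workers' compensation coverage $950,000 ≥ $850,000 → met
5. fall-protection recertification 144 days ago vs limit 270 → met
6. condition 'handles asbestos abatement' does not hold → requirement n/a → met
7. condition 'performs public-works projects' holds; scaffold inspection 93 days ago vs limit 90 → not met
8. equipment calibration 34 days ago vs limit 45 → met
Not met: 2, 3, 7

2, 3, 7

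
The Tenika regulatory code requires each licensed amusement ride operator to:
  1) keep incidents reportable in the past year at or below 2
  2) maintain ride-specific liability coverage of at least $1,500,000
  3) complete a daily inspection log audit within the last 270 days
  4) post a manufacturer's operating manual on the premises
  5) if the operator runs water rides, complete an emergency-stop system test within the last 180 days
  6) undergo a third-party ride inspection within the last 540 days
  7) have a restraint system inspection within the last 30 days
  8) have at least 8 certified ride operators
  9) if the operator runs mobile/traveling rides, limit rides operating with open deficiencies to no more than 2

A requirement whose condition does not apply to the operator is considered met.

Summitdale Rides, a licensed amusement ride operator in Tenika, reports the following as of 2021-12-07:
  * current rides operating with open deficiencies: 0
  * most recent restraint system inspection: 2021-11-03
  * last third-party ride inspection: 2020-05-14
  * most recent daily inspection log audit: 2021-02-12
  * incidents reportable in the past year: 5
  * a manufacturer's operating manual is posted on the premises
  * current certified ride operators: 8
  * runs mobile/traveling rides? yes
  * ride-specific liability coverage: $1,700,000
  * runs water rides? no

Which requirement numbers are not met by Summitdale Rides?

1. incidents reportable in the past year 5 > 2 → not met
2. ride-specific liability coverage $1,700,000 ≥ $1,500,000 → met
3. daily inspection log audit 298 days ago vs limit 270 → not met
4. manufacturer's operating manual present → met
5. condition 'runs water rides' does not hold → requirement n/a → met
6. third-party ride inspection 572 days ago vs limit 540 → not met
7. restraint system inspection 34 days ago vs limit 30 → not met
8. certified ride operators 8 ≥ 8 → met
9. condition 'runs mobile/traveling rides' holds; rides operating with open deficiencies 0 ≤ 2 → met
Not met: 1, 3, 6, 7

1, 3, 6, 7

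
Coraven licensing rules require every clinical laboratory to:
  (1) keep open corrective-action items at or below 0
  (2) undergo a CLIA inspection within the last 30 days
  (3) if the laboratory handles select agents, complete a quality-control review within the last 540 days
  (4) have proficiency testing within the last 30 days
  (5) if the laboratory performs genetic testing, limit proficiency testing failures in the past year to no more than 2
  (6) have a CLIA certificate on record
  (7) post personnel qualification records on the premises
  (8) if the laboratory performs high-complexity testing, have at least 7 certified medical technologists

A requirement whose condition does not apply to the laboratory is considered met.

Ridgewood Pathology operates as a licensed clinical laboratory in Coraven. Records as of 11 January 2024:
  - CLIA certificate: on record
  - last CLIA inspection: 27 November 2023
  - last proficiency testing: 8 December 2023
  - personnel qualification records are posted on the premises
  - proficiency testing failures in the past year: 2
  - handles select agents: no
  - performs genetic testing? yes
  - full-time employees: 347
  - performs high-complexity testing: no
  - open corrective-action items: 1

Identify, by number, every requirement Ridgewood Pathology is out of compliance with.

1, 2, 4

1. open corrective-action items 1 > 0 → not met
2. CLIA inspection 45 days ago vs limit 30 → not met
3. condition 'handles select agents' does not hold → requirement n/a → met
4. proficiency testing 34 days ago vs limit 30 → not met
5. condition 'performs genetic testing' holds; proficiency testing failures in the past year 2 ≤ 2 → met
6. CLIA certificate present → met
7. personnel qualification records present → met
8. condition 'performs high-complexity testing' does not hold → requirement n/a → met
Not met: 1, 2, 4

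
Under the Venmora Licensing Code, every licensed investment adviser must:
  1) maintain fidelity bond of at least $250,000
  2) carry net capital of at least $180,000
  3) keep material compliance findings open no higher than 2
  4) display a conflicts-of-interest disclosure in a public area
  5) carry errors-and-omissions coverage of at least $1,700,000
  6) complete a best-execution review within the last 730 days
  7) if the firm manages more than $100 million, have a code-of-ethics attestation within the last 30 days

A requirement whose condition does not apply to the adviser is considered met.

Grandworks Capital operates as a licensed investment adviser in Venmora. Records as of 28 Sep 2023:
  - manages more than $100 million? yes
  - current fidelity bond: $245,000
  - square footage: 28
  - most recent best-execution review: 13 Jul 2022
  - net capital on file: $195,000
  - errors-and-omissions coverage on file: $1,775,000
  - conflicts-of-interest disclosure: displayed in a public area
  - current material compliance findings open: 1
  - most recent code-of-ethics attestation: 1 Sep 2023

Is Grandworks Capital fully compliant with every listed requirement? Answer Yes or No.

1. fidelity bond $245,000 < $250,000 → not met
2. net capital $195,000 ≥ $180,000 → met
3. material compliance findings open 1 ≤ 2 → met
4. conflicts-of-interest disclosure present → met
5. errors-and-omissions coverage $1,775,000 ≥ $1,700,000 → met
6. best-execution review 442 days ago vs limit 730 → met
7. condition 'manages more than $100 million' holds; code-of-ethics attestation 27 days ago vs limit 30 → met
Not met: 1

No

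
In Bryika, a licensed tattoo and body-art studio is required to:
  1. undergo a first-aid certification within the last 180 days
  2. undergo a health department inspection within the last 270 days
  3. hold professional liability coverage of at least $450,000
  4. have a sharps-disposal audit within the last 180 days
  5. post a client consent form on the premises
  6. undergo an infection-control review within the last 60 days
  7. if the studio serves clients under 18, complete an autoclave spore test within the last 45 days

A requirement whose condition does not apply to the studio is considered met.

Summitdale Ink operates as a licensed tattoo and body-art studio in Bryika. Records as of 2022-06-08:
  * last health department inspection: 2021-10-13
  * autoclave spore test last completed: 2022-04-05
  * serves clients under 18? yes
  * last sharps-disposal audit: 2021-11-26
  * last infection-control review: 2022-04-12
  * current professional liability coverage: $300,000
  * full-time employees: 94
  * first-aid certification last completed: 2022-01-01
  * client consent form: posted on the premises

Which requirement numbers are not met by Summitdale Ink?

3, 4, 7

1. first-aid certification 158 days ago vs limit 180 → met
2. health department inspection 238 days ago vs limit 270 → met
3. professional liability coverage $300,000 < $450,000 → not met
4. sharps-disposal audit 194 days ago vs limit 180 → not met
5. client consent form present → met
6. infection-control review 57 days ago vs limit 60 → met
7. condition 'serves clients under 18' holds; autoclave spore test 64 days ago vs limit 45 → not met
Not met: 3, 4, 7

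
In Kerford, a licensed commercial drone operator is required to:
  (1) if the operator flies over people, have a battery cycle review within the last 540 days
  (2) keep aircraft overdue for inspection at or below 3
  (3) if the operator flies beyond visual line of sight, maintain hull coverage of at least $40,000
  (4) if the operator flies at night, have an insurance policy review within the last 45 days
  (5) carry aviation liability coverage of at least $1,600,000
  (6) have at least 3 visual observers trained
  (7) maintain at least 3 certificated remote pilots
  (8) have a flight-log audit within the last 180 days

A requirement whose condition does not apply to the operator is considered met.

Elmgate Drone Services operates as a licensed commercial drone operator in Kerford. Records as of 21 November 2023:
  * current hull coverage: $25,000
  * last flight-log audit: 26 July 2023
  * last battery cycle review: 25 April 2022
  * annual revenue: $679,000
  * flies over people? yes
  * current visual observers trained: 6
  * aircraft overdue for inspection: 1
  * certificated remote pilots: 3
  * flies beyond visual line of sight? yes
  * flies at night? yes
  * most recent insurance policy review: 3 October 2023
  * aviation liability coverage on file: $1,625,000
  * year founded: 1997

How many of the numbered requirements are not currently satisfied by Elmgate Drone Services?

1. condition 'flies over people' holds; battery cycle review 575 days ago vs limit 540 → not met
2. aircraft overdue for inspection 1 ≤ 3 → met
3. condition 'flies beyond visual line of sight' holds; hull coverage $25,000 < $40,000 → not met
4. condition 'flies at night' holds; insurance policy review 49 days ago vs limit 45 → not met
5. aviation liability coverage $1,625,000 ≥ $1,600,000 → met
6. visual observers trained 6 ≥ 3 → met
7. certificated remote pilots 3 ≥ 3 → met
8. flight-log audit 118 days ago vs limit 180 → met
Not met: 3 of 8

3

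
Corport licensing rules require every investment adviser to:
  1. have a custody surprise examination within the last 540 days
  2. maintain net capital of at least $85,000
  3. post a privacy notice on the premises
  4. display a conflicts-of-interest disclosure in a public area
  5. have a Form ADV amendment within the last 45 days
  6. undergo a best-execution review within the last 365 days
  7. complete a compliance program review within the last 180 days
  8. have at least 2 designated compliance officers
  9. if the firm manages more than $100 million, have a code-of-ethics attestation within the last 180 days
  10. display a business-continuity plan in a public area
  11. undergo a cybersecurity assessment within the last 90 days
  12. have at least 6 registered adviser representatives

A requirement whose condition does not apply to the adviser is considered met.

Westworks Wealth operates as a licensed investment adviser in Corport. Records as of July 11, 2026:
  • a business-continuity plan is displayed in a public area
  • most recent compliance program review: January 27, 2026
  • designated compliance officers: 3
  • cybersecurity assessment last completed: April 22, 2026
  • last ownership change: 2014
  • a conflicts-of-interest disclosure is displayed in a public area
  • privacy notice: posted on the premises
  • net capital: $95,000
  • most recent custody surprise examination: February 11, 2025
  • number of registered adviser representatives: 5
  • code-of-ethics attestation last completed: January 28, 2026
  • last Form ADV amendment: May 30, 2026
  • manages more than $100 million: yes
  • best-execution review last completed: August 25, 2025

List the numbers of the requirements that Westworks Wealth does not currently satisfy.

12

1. custody surprise examination 515 days ago vs limit 540 → met
2. net capital $95,000 ≥ $85,000 → met
3. privacy notice present → met
4. conflicts-of-interest disclosure present → met
5. Form ADV amendment 42 days ago vs limit 45 → met
6. best-execution review 320 days ago vs limit 365 → met
7. compliance program review 165 days ago vs limit 180 → met
8. designated compliance officers 3 ≥ 2 → met
9. condition 'manages more than $100 million' holds; code-of-ethics attestation 164 days ago vs limit 180 → met
10. business-continuity plan present → met
11. cybersecurity assessment 80 days ago vs limit 90 → met
12. registered adviser representatives 5 < 6 → not met
Not met: 12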